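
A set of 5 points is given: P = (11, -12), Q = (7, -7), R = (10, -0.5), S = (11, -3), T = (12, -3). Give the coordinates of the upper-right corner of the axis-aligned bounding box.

x-range [7, 12], y-range [-12, -0.5].
The upper-right corner is (12, -0.5).

(12, -0.5)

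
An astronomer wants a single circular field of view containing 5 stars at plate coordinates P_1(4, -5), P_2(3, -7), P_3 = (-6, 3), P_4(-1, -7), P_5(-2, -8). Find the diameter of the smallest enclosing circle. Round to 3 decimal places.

A smallest enclosing disk is always determined by at most three of the input points on its boundary.
The farthest pair is P_2–P_3 with squared distance 181. The circle on this segment as diameter has centre (-1.5, -2) and r² = 181/4 = 45.25.
Check P_1: distance² to centre = 39.25 ≤ 45.25, so it lies inside.
All remaining points lie in this disk, and no smaller disk contains both endpoints, so this is the minimum enclosing circle.
Diameter = 2r = 2√(45.25) ≈ 13.454.

13.454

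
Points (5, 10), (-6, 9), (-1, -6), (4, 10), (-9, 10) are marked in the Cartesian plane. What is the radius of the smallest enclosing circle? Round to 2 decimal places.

9.55

A smallest enclosing disk is always determined by at most three of the input points on its boundary.
The minimum enclosing circle is determined by three boundary points: (5, 10), (-1, -6), (-9, 10).
Their circumcentre is (-2, 3.5) with r² = 91.25.
The farthest remaining point (4, 10) is at distance² 78.25 ≤ 91.25.
r = √(91.25) ≈ 9.55.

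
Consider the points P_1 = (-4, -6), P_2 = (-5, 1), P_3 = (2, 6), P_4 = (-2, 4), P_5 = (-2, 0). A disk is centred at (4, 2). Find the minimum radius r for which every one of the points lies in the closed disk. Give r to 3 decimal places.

The required radius is the distance from (4, 2) to the farthest point.
Squared distances: 128, 82, 20, 40, 40.
Maximum is 128, attained at P_1.
r = √128 ≈ 11.314.

11.314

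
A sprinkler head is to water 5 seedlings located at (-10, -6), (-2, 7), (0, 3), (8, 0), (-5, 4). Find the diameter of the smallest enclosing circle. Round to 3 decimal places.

19.007

By Welzl's lemma the MEC is supported by two points (diametrically opposite) or three points (on a circumcircle).
The minimum enclosing circle is determined by three boundary points: (-10, -6), (-2, 7), (8, 0).
Their circumcentre is (-73/62, -153/62) with r² = 173585/1922.
The farthest remaining point (-5, 4) is at distance² 108485/1922 ≤ 173585/1922.
Diameter = 2r = 2√(173585/1922) ≈ 19.007.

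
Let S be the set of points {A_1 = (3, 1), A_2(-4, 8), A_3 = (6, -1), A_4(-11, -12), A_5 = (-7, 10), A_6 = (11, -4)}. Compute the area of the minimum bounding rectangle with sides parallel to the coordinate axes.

x ranges over [-11, 11], width 22.
y ranges over [-12, 10], height 22.
Area = 22 × 22 = 484.

484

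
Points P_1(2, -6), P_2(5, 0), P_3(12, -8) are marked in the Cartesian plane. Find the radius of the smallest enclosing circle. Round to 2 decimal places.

5.51

Side lengths²: P_1P_2² = 45, P_1P_3² = 104, P_2P_3² = 113.
Since P_2P_3² = 113 < 104 + 45 = 149, the triangle is acute, so the smallest enclosing circle is the circumcircle.
Circumcentre = (163/22, -109/22), r² = 7345/242.
r = √(7345/242) ≈ 5.51.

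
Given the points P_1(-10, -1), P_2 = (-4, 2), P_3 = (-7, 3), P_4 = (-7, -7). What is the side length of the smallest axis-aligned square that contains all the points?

The bounding box has width 6 and height 10.
An axis-aligned square enclosing the set must have side ≥ max(width, height).
So the minimum side is max(6, 10) = 10.

10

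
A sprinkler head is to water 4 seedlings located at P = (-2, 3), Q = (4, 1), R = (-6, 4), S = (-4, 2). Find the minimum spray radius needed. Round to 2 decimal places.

By Welzl's lemma the MEC is supported by two points (diametrically opposite) or three points (on a circumcircle).
The farthest pair is Q–R with squared distance 109. The circle on this segment as diameter has centre (-1, 2.5) and r² = 109/4 = 27.25.
Check P: distance² to centre = 1.25 ≤ 27.25, so it lies inside.
All remaining points lie in this disk, and no smaller disk contains both endpoints, so this is the minimum enclosing circle.
r = √(27.25) ≈ 5.22.

5.22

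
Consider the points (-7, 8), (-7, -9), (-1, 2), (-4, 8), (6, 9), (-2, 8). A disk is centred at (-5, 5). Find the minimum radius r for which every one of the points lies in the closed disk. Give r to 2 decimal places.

The required radius is the distance from (-5, 5) to the farthest point.
Squared distances: 13, 200, 25, 10, 137, 18.
Maximum is 200, attained at (-7, -9).
r = √200 ≈ 14.14.

14.14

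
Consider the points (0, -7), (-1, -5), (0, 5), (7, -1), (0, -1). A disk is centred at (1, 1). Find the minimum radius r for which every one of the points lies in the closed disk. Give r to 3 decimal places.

8.062

The required radius is the distance from (1, 1) to the farthest point.
Squared distances: 65, 40, 17, 40, 5.
Maximum is 65, attained at (0, -7).
r = √65 ≈ 8.062.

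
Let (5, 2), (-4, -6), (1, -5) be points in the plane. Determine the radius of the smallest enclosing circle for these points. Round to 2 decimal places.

6.02

Call the three points A, B, C in the order given.
Side lengths²: AB² = 145, AC² = 65, BC² = 26.
Since AB² = 145 ≥ 65 + 26 = 91, the angle opposite AB is not acute, so the smallest enclosing circle has AB as diameter.
Centre = midpoint of AB = (0.5, -2), r² = 145/4 = 36.25.
r = √(36.25) ≈ 6.02.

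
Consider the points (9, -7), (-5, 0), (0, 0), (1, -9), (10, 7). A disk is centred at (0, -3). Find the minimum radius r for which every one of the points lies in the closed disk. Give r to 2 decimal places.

14.14

The required radius is the distance from (0, -3) to the farthest point.
Squared distances: 97, 34, 9, 37, 200.
Maximum is 200, attained at (10, 7).
r = √200 ≈ 14.14.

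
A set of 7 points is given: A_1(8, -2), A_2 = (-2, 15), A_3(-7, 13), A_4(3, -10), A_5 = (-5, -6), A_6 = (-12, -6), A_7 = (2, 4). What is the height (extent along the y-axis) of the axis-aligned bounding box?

25

max y = 15, min y = -10, so height = 25.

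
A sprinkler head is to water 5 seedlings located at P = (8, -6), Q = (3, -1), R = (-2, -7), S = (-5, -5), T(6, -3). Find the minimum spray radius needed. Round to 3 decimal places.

6.519

By Welzl's lemma the MEC is supported by two points (diametrically opposite) or three points (on a circumcircle).
The farthest pair is P–S with squared distance 170. The circle on this segment as diameter has centre (1.5, -5.5) and r² = 170/4 = 42.5.
Check Q: distance² to centre = 22.5 ≤ 42.5, so it lies inside.
All remaining points lie in this disk, and no smaller disk contains both endpoints, so this is the minimum enclosing circle.
r = √(42.5) ≈ 6.519.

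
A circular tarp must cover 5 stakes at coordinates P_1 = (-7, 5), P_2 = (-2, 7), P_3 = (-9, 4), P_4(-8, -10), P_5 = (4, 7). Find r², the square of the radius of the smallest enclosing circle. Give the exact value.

The farthest pair is P_4–P_5 with squared distance 433. The circle on this segment as diameter has centre (-2, -1.5) and r² = 433/4 = 108.25.
Check P_1: distance² to centre = 67.25 ≤ 108.25, so it lies inside.
All remaining points lie in this disk, and no smaller disk contains both endpoints, so this is the minimum enclosing circle.

108.25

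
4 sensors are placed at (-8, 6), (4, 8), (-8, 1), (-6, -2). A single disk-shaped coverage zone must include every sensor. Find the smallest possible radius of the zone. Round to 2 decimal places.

The minimum enclosing circle of a finite set is fixed by two of the points (as a diameter) or three (as a circumcircle).
The minimum enclosing circle is determined by three boundary points: (-8, 6), (4, 8), (-6, -2).
Their circumcentre is (-1.4, 3.4) with r² = 50.32.
The farthest remaining point (-8, 1) is at distance² 49.32 ≤ 50.32.
r = √(50.32) ≈ 7.09.

7.09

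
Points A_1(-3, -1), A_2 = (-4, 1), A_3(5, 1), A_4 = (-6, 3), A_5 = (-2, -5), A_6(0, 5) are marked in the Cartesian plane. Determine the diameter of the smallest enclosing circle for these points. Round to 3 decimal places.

The minimum enclosing circle of a finite set is fixed by two of the points (as a diameter) or three (as a circumcircle).
The minimum enclosing circle is determined by three boundary points: A_3, A_4, A_5.
Their circumcentre is (-0.75, 0.625) with r² = 33.203125.
The farthest remaining point A_6 is at distance² 19.703125 ≤ 33.203125.
Diameter = 2r = 2√(33.203125) ≈ 11.524.

11.524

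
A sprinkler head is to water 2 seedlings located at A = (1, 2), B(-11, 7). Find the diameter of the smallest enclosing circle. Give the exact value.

13

The smallest circle enclosing two points has them as diameter endpoints.
Centre = midpoint = (-5, 4.5); r² = |AB|²/4 = 169/4 = 42.25.
Diameter = 2r = 2√(42.25) = 13.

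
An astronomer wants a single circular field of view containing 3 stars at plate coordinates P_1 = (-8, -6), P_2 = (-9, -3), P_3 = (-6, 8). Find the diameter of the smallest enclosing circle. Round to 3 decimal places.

Side lengths²: P_1P_2² = 10, P_1P_3² = 200, P_2P_3² = 130.
Since P_1P_3² = 200 ≥ 130 + 10 = 140, the angle opposite P_1P_3 is not acute, so the smallest enclosing circle has P_1P_3 as diameter.
Centre = midpoint of P_1P_3 = (-7, 1), r² = 200/4 = 50.
Diameter = 2r = 2√50 ≈ 14.142.

14.142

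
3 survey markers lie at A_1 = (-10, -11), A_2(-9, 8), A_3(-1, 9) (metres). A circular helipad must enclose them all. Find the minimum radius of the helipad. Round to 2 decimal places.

Side lengths²: A_1A_2² = 362, A_1A_3² = 481, A_2A_3² = 65.
Since A_1A_3² = 481 ≥ 362 + 65 = 427, the angle opposite A_1A_3 is not acute, so the smallest enclosing circle has A_1A_3 as diameter.
Centre = midpoint of A_1A_3 = (-5.5, -1), r² = 481/4 = 120.25.
r = √(120.25) ≈ 10.97.

10.97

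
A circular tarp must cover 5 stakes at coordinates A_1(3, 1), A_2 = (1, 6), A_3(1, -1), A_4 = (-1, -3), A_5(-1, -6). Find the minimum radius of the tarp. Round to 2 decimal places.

The minimum enclosing circle of a finite set is fixed by two of the points (as a diameter) or three (as a circumcircle).
The farthest pair is A_2–A_5 with squared distance 148. The circle on this segment as diameter has centre (0, 0) and r² = 148/4 = 37.
Check A_1: distance² to centre = 10 ≤ 37, so it lies inside.
All remaining points lie in this disk, and no smaller disk contains both endpoints, so this is the minimum enclosing circle.
r = √37 ≈ 6.08.

6.08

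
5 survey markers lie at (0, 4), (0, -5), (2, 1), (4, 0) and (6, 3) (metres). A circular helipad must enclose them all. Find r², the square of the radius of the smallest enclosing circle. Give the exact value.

925/36

By Welzl's lemma the MEC is supported by two points (diametrically opposite) or three points (on a circumcircle).
The minimum enclosing circle is determined by three boundary points: (0, 4), (0, -5), (6, 3).
Their circumcentre is (7/3, -0.5) with r² = 925/36.
The farthest remaining point (4, 0) is at distance² 109/36 ≤ 925/36.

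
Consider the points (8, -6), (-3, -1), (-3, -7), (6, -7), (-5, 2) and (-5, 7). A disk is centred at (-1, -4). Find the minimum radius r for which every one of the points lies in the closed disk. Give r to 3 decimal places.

The required radius is the distance from (-1, -4) to the farthest point.
Squared distances: 85, 13, 13, 58, 52, 137.
Maximum is 137, attained at (-5, 7).
r = √137 ≈ 11.705.

11.705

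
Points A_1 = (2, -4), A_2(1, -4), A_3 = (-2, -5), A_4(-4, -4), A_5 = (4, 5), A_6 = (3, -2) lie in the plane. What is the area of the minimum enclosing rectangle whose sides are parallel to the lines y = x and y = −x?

59.5

In coordinates u = x + y, v = x − y the rectangle is axis-aligned; the map (x,y)→(u,v) scales areas by 2.
u-values: -2, -3, -7, -8, 9, 1; range = 9 − (-8) = 17.
v-values: 6, 5, 3, 0, -1, 5; range = 6 − (-1) = 7.
Area = (17 × 7) / 2 = 59.5.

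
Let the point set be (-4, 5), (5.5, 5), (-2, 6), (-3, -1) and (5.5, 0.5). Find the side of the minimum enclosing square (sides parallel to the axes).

9.5

The bounding box has width 9.5 and height 7.
An axis-aligned square enclosing the set must have side ≥ max(width, height).
So the minimum side is max(9.5, 7) = 9.5.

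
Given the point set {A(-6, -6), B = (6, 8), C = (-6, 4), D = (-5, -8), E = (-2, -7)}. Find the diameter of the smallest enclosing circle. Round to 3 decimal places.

The farthest pair is B–D with squared distance 377. The circle on this segment as diameter has centre (0.5, 0) and r² = 377/4 = 94.25.
Check A: distance² to centre = 78.25 ≤ 94.25, so it lies inside.
All remaining points lie in this disk, and no smaller disk contains both endpoints, so this is the minimum enclosing circle.
Diameter = 2r = 2√(94.25) ≈ 19.416.

19.416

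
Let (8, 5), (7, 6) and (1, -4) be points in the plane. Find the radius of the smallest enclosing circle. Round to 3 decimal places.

5.831

Call the three points A, B, C in the order given.
Side lengths²: AB² = 2, AC² = 130, BC² = 136.
Since BC² = 136 ≥ 130 + 2 = 132, the angle opposite BC is not acute, so the smallest enclosing circle has BC as diameter.
Centre = midpoint of BC = (4, 1), r² = 136/4 = 34.
r = √34 ≈ 5.831.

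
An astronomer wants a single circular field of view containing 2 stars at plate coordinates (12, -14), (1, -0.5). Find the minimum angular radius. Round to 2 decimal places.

8.71

The smallest circle enclosing two points has them as diameter endpoints.
Centre = midpoint = (6.5, -7.25); r² = |(12, -14)−(1, -0.5)|²/4 = 303.25/4 = 75.8125.
r = √(75.8125) ≈ 8.71.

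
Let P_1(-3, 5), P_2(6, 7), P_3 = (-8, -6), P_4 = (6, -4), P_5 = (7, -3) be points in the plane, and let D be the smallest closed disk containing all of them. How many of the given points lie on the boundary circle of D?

2

By Welzl's lemma the MEC is supported by two points (diametrically opposite) or three points (on a circumcircle).
The farthest pair is P_2–P_3 with squared distance 365. The circle on this segment as diameter has centre (-1, 0.5) and r² = 365/4 = 91.25.
Check P_1: distance² to centre = 24.25 ≤ 91.25, so it lies inside.
All remaining points lie in this disk, and no smaller disk contains both endpoints, so this is the minimum enclosing circle.
The points at distance exactly r from the centre are P_2, P_3 — 2 points.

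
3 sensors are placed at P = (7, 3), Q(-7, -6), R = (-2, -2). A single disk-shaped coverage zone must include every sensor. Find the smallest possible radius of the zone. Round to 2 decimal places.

Side lengths²: PQ² = 277, PR² = 106, QR² = 41.
Since PQ² = 277 ≥ 106 + 41 = 147, the angle opposite PQ is not acute, so the smallest enclosing circle has PQ as diameter.
Centre = midpoint of PQ = (0, -1.5), r² = 277/4 = 69.25.
r = √(69.25) ≈ 8.32.

8.32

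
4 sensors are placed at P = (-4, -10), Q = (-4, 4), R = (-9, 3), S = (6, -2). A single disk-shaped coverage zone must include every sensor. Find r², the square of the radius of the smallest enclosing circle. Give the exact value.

19885/289

The minimum enclosing circle of a finite set is fixed by two of the points (as a diameter) or three (as a circumcircle).
The minimum enclosing circle is determined by three boundary points: P, R, S.
Their circumcentre is (-39/17, -32/17) with r² = 19885/289.
The farthest remaining point Q is at distance² 10841/289 ≤ 19885/289.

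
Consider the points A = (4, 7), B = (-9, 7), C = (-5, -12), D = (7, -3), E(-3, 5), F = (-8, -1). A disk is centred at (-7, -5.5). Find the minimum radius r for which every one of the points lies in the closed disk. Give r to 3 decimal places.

16.651

The required radius is the distance from (-7, -5.5) to the farthest point.
Squared distances: 277.25, 160.25, 46.25, 202.25, 126.25, 21.25.
Maximum is 277.25, attained at A.
r = √(277.25) ≈ 16.651.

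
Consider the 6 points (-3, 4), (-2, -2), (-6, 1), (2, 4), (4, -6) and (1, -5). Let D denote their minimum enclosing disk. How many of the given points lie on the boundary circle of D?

The minimum enclosing circle is determined by three boundary points: (-3, 4), (-6, 1), (4, -6).
Their circumcentre is (-13/34, -55/34) with r² = 22201/578.
The farthest remaining point (2, 4) is at distance² 21521/578 ≤ 22201/578.
The points at distance exactly r from the centre are (-3, 4), (-6, 1), (4, -6) — 3 points.

3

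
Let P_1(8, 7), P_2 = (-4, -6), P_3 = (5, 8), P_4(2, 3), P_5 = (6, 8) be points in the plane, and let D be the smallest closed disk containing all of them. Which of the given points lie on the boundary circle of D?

P_1, P_2

A smallest enclosing disk is always determined by at most three of the input points on its boundary.
The farthest pair is P_1–P_2 with squared distance 313. The circle on this segment as diameter has centre (2, 0.5) and r² = 313/4 = 78.25.
Check P_3: distance² to centre = 65.25 ≤ 78.25, so it lies inside.
All remaining points lie in this disk, and no smaller disk contains both endpoints, so this is the minimum enclosing circle.
The points at distance exactly r from the centre are P_1, P_2 — 2 points.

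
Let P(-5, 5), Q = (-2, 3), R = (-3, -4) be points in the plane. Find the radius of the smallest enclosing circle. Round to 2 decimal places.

4.61

Side lengths²: PQ² = 13, PR² = 85, QR² = 50.
Since PR² = 85 ≥ 50 + 13 = 63, the angle opposite PR is not acute, so the smallest enclosing circle has PR as diameter.
Centre = midpoint of PR = (-4, 0.5), r² = 85/4 = 21.25.
r = √(21.25) ≈ 4.61.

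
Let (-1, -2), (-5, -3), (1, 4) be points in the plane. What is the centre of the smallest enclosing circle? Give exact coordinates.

Call the three points A, B, C in the order given.
Side lengths²: AB² = 17, AC² = 40, BC² = 85.
Since BC² = 85 ≥ 40 + 17 = 57, the angle opposite BC is not acute, so the smallest enclosing circle has BC as diameter.
Centre = midpoint of BC = (-2, 0.5), r² = 85/4 = 21.25.
Centre = (-2, 0.5).

(-2, 0.5)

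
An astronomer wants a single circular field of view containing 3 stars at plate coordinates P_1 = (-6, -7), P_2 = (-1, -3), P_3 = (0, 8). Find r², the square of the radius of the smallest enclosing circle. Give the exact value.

Side lengths²: P_1P_2² = 41, P_1P_3² = 261, P_2P_3² = 122.
Since P_1P_3² = 261 ≥ 122 + 41 = 163, the angle opposite P_1P_3 is not acute, so the smallest enclosing circle has P_1P_3 as diameter.
Centre = midpoint of P_1P_3 = (-3, 0.5), r² = 261/4 = 65.25.

65.25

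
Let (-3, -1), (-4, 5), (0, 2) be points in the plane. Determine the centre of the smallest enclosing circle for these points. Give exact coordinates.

(-43/14, 29/14)

Call the three points A, B, C in the order given.
Side lengths²: AB² = 37, AC² = 18, BC² = 25.
Since AB² = 37 < 25 + 18 = 43, the triangle is acute, so the smallest enclosing circle is the circumcircle.
Circumcentre = (-43/14, 29/14), r² = 925/98.
Centre = (-43/14, 29/14).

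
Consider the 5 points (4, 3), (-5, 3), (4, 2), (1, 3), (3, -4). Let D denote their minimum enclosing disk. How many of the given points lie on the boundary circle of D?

3

By Welzl's lemma the MEC is supported by two points (diametrically opposite) or three points (on a circumcircle).
The minimum enclosing circle is determined by three boundary points: (4, 3), (-5, 3), (3, -4).
Their circumcentre is (-0.5, 1/14) with r² = 2825/98.
The farthest remaining point (4, 2) is at distance² 2349/98 ≤ 2825/98.
The points at distance exactly r from the centre are (4, 3), (-5, 3), (3, -4) — 3 points.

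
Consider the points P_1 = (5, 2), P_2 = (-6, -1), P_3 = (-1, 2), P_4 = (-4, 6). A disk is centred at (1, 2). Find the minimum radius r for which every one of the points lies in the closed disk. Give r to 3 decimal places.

7.616

The required radius is the distance from (1, 2) to the farthest point.
Squared distances: 16, 58, 4, 41.
Maximum is 58, attained at P_2.
r = √58 ≈ 7.616.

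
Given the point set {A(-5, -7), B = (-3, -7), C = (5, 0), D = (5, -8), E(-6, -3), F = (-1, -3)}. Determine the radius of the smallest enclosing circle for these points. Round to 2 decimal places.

6.26

The minimum enclosing circle of a finite set is fixed by two of the points (as a diameter) or three (as a circumcircle).
The minimum enclosing circle is determined by three boundary points: C, D, E.
Their circumcentre is (2/11, -4) with r² = 4745/121.
The farthest remaining point A is at distance² 4338/121 ≤ 4745/121.
r = √(4745/121) ≈ 6.26.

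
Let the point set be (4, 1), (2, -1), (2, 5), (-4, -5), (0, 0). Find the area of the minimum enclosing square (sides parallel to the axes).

100

The bounding box has width 8 and height 10.
An axis-aligned square enclosing the set must have side ≥ max(width, height).
So the minimum side is max(8, 10) = 10.
Area = 10² = 100.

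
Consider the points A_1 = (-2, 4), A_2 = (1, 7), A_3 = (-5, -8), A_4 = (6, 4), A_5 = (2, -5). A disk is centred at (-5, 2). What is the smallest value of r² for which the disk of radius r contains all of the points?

The required radius is the distance from (-5, 2) to the farthest point.
Squared distances: 13, 61, 100, 125, 98.
Maximum is 125, attained at A_4.

125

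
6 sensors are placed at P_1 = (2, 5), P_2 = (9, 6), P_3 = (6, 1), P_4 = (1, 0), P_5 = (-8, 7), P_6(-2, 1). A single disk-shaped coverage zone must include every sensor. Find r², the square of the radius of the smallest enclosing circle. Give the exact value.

72.5

A smallest enclosing disk is always determined by at most three of the input points on its boundary.
The farthest pair is P_2–P_5 with squared distance 290. The circle on this segment as diameter has centre (0.5, 6.5) and r² = 290/4 = 72.5.
Check P_1: distance² to centre = 4.5 ≤ 72.5, so it lies inside.
All remaining points lie in this disk, and no smaller disk contains both endpoints, so this is the minimum enclosing circle.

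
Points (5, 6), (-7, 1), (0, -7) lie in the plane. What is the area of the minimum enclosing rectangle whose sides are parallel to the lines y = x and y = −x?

In coordinates u = x + y, v = x − y the rectangle is axis-aligned; the map (x,y)→(u,v) scales areas by 2.
u-values: 11, -6, -7; range = 11 − (-7) = 18.
v-values: -1, -8, 7; range = 7 − (-8) = 15.
Area = (18 × 15) / 2 = 135.

135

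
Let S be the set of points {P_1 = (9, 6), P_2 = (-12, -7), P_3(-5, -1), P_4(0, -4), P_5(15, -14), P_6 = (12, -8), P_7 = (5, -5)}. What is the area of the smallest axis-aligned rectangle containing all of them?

x ranges over [-12, 15], width 27.
y ranges over [-14, 6], height 20.
Area = 27 × 20 = 540.

540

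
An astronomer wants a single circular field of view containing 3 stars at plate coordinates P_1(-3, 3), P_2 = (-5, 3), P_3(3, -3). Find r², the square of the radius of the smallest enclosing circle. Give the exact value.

25

Side lengths²: P_1P_2² = 4, P_1P_3² = 72, P_2P_3² = 100.
Since P_2P_3² = 100 ≥ 72 + 4 = 76, the angle opposite P_2P_3 is not acute, so the smallest enclosing circle has P_2P_3 as diameter.
Centre = midpoint of P_2P_3 = (-1, 0), r² = 100/4 = 25.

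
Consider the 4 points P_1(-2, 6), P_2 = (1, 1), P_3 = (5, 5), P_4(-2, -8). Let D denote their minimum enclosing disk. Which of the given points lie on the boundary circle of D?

The minimum enclosing circle of a finite set is fixed by two of the points (as a diameter) or three (as a circumcircle).
The minimum enclosing circle is determined by three boundary points: P_1, P_3, P_4.
Their circumcentre is (4/7, -1) with r² = 2725/49.
The farthest remaining point P_2 is at distance² 205/49 ≤ 2725/49.
The points at distance exactly r from the centre are P_1, P_3, P_4 — 3 points.

P_1, P_3, P_4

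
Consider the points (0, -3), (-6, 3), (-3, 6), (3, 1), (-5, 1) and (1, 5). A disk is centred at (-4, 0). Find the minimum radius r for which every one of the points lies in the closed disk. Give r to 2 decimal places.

7.07

The required radius is the distance from (-4, 0) to the farthest point.
Squared distances: 25, 13, 37, 50, 2, 50.
Maximum is 50, attained at (3, 1).
r = √50 ≈ 7.07.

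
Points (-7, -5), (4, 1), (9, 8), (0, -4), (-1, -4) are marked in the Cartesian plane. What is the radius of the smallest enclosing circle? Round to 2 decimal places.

By Welzl's lemma the MEC is supported by two points (diametrically opposite) or three points (on a circumcircle).
The farthest pair is (-7, -5)–(9, 8) with squared distance 425. The circle on this segment as diameter has centre (1, 1.5) and r² = 425/4 = 106.25.
Check (4, 1): distance² to centre = 9.25 ≤ 106.25, so it lies inside.
All remaining points lie in this disk, and no smaller disk contains both endpoints, so this is the minimum enclosing circle.
r = √(106.25) ≈ 10.31.

10.31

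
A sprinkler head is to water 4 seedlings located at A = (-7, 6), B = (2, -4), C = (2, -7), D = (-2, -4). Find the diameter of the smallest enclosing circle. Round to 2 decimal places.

15.81

The minimum enclosing circle of a finite set is fixed by two of the points (as a diameter) or three (as a circumcircle).
The farthest pair is A–C with squared distance 250. The circle on this segment as diameter has centre (-2.5, -0.5) and r² = 250/4 = 62.5.
Check B: distance² to centre = 32.5 ≤ 62.5, so it lies inside.
All remaining points lie in this disk, and no smaller disk contains both endpoints, so this is the minimum enclosing circle.
Diameter = 2r = 2√(62.5) ≈ 15.81.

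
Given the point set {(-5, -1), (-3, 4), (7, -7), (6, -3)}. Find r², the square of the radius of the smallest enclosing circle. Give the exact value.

The minimum enclosing circle of a finite set is fixed by two of the points (as a diameter) or three (as a circumcircle).
The farthest pair is (-3, 4)–(7, -7) with squared distance 221. The circle on this segment as diameter has centre (2, -1.5) and r² = 221/4 = 55.25.
Check (-5, -1): distance² to centre = 49.25 ≤ 55.25, so it lies inside.
All remaining points lie in this disk, and no smaller disk contains both endpoints, so this is the minimum enclosing circle.

55.25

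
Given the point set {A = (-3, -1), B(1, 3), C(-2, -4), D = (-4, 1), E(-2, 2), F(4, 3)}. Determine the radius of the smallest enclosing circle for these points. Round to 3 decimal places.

4.652

A smallest enclosing disk is always determined by at most three of the input points on its boundary.
The minimum enclosing circle is determined by three boundary points: C, D, F.
Their circumcentre is (23/44, -1/11) with r² = 41905/1936.
The farthest remaining point A is at distance² 25625/1936 ≤ 41905/1936.
r = √(41905/1936) ≈ 4.652.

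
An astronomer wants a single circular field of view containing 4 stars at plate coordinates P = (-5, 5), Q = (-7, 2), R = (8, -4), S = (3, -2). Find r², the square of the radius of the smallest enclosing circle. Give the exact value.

The minimum enclosing circle of a finite set is fixed by two of the points (as a diameter) or three (as a circumcircle).
The minimum enclosing circle is determined by three boundary points: P, Q, R.
Their circumcentre is (21/38, -33/38) with r² = 47125/722.
The farthest remaining point S is at distance² 5249/722 ≤ 47125/722.

47125/722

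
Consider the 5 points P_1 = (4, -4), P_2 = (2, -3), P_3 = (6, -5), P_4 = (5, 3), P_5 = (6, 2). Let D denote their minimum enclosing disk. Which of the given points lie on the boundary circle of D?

The minimum enclosing circle of a finite set is fixed by two of the points (as a diameter) or three (as a circumcircle).
The farthest pair is P_3–P_4 with squared distance 65. The circle on this segment as diameter has centre (5.5, -1) and r² = 65/4 = 16.25.
Check P_1: distance² to centre = 11.25 ≤ 16.25, so it lies inside.
All remaining points lie in this disk, and no smaller disk contains both endpoints, so this is the minimum enclosing circle.
The points at distance exactly r from the centre are P_2, P_3, P_4 — 3 points.

P_2, P_3, P_4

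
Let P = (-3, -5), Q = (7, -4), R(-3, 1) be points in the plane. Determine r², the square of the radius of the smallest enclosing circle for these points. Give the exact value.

31.5625

Side lengths²: PQ² = 101, PR² = 36, QR² = 125.
Since QR² = 125 < 101 + 36 = 137, the triangle is acute, so the smallest enclosing circle is the circumcircle.
Circumcentre = (1.75, -2), r² = 31.5625.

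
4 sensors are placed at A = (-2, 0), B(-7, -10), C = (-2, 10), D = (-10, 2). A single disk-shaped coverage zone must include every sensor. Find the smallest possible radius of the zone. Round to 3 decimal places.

10.308

The minimum enclosing circle of a finite set is fixed by two of the points (as a diameter) or three (as a circumcircle).
The farthest pair is B–C with squared distance 425. The circle on this segment as diameter has centre (-4.5, 0) and r² = 425/4 = 106.25.
Check A: distance² to centre = 6.25 ≤ 106.25, so it lies inside.
All remaining points lie in this disk, and no smaller disk contains both endpoints, so this is the minimum enclosing circle.
r = √(106.25) ≈ 10.308.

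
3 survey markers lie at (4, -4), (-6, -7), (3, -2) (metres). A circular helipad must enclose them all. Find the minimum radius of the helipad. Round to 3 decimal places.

5.225

Call the three points A, B, C in the order given.
Side lengths²: AB² = 109, AC² = 5, BC² = 106.
Since AB² = 109 < 106 + 5 = 111, the triangle is acute, so the smallest enclosing circle is the circumcircle.
Circumcentre = (-49/46, -243/46), r² = 28885/1058.
r = √(28885/1058) ≈ 5.225.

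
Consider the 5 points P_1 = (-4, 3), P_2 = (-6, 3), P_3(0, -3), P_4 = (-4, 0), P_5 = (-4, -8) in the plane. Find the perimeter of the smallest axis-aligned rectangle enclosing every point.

34

Width = max x − min x = 0 − (-6) = 6.
Height = max y − min y = 3 − (-8) = 11.
Perimeter = 2(6 + 11) = 34.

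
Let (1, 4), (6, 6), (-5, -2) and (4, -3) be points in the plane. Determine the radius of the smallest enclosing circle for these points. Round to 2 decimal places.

6.80

A smallest enclosing disk is always determined by at most three of the input points on its boundary.
The farthest pair is (6, 6)–(-5, -2) with squared distance 185. The circle on this segment as diameter has centre (0.5, 2) and r² = 185/4 = 46.25.
Check (1, 4): distance² to centre = 4.25 ≤ 46.25, so it lies inside.
All remaining points lie in this disk, and no smaller disk contains both endpoints, so this is the minimum enclosing circle.
r = √(46.25) ≈ 6.80.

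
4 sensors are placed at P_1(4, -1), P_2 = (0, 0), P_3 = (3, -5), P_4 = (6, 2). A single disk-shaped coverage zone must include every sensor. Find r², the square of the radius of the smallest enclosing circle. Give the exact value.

2465/162

A smallest enclosing disk is always determined by at most three of the input points on its boundary.
The minimum enclosing circle is determined by three boundary points: P_2, P_3, P_4.
Their circumcentre is (67/18, -7/6) with r² = 2465/162.
The farthest remaining point P_1 is at distance² 17/162 ≤ 2465/162.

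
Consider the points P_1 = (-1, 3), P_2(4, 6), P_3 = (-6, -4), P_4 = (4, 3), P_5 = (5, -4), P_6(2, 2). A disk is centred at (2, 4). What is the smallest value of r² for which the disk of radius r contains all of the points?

The required radius is the distance from (2, 4) to the farthest point.
Squared distances: 10, 8, 128, 5, 73, 4.
Maximum is 128, attained at P_3.

128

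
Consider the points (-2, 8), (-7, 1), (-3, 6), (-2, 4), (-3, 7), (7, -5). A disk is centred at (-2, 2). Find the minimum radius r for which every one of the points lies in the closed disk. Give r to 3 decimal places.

11.402

The required radius is the distance from (-2, 2) to the farthest point.
Squared distances: 36, 26, 17, 4, 26, 130.
Maximum is 130, attained at (7, -5).
r = √130 ≈ 11.402.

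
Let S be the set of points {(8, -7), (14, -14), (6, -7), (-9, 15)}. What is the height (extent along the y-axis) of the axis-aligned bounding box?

max y = 15, min y = -14, so height = 29.

29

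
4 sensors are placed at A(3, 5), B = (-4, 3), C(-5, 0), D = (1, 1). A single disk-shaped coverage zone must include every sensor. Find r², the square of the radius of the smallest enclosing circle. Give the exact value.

22.25

By Welzl's lemma the MEC is supported by two points (diametrically opposite) or three points (on a circumcircle).
The farthest pair is A–C with squared distance 89. The circle on this segment as diameter has centre (-1, 2.5) and r² = 89/4 = 22.25.
Check B: distance² to centre = 9.25 ≤ 22.25, so it lies inside.
All remaining points lie in this disk, and no smaller disk contains both endpoints, so this is the minimum enclosing circle.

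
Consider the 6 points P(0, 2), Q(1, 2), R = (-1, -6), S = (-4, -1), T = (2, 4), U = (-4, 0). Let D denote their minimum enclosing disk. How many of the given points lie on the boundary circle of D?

2

The minimum enclosing circle of a finite set is fixed by two of the points (as a diameter) or three (as a circumcircle).
The farthest pair is R–T with squared distance 109. The circle on this segment as diameter has centre (0.5, -1) and r² = 109/4 = 27.25.
Check P: distance² to centre = 9.25 ≤ 27.25, so it lies inside.
All remaining points lie in this disk, and no smaller disk contains both endpoints, so this is the minimum enclosing circle.
The points at distance exactly r from the centre are R, T — 2 points.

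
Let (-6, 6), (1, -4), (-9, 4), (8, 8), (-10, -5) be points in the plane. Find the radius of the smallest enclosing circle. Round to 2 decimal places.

By Welzl's lemma the MEC is supported by two points (diametrically opposite) or three points (on a circumcircle).
The farthest pair is (8, 8)–(-10, -5) with squared distance 493. The circle on this segment as diameter has centre (-1, 1.5) and r² = 493/4 = 123.25.
Check (-6, 6): distance² to centre = 45.25 ≤ 123.25, so it lies inside.
All remaining points lie in this disk, and no smaller disk contains both endpoints, so this is the minimum enclosing circle.
r = √(123.25) ≈ 11.10.

11.10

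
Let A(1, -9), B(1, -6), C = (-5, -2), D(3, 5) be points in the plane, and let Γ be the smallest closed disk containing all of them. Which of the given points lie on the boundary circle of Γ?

A, D

The farthest pair is A–D with squared distance 200. The circle on this segment as diameter has centre (2, -2) and r² = 200/4 = 50.
Check B: distance² to centre = 17 ≤ 50, so it lies inside.
All remaining points lie in this disk, and no smaller disk contains both endpoints, so this is the minimum enclosing circle.
The points at distance exactly r from the centre are A, D — 2 points.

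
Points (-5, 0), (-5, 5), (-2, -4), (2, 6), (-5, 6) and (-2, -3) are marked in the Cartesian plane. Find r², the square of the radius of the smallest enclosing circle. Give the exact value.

The minimum enclosing circle is determined by three boundary points: (-2, -4), (2, 6), (-5, 6).
Their circumcentre is (-1.5, 1.6) with r² = 31.61.
The farthest remaining point (-5, 5) is at distance² 23.81 ≤ 31.61.

31.61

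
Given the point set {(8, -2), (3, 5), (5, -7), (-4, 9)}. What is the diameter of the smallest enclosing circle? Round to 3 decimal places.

By Welzl's lemma the MEC is supported by two points (diametrically opposite) or three points (on a circumcircle).
The farthest pair is (5, -7)–(-4, 9) with squared distance 337. The circle on this segment as diameter has centre (0.5, 1) and r² = 337/4 = 84.25.
Check (8, -2): distance² to centre = 65.25 ≤ 84.25, so it lies inside.
All remaining points lie in this disk, and no smaller disk contains both endpoints, so this is the minimum enclosing circle.
Diameter = 2r = 2√(84.25) ≈ 18.358.

18.358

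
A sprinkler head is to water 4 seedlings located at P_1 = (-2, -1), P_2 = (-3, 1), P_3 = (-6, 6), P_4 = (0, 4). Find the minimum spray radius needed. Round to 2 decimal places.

4.04

By Welzl's lemma the MEC is supported by two points (diametrically opposite) or three points (on a circumcircle).
The minimum enclosing circle is determined by three boundary points: P_1, P_3, P_4.
Their circumcentre is (-129/34, 89/34) with r² = 9425/578.
The farthest remaining point P_2 is at distance² 1877/578 ≤ 9425/578.
r = √(9425/578) ≈ 4.04.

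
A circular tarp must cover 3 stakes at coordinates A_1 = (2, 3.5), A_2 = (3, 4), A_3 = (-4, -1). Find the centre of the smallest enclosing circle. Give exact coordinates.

Side lengths²: A_1A_2² = 1.25, A_1A_3² = 56.25, A_2A_3² = 74.
Since A_2A_3² = 74 ≥ 56.25 + 1.25 = 57.5, the angle opposite A_2A_3 is not acute, so the smallest enclosing circle has A_2A_3 as diameter.
Centre = midpoint of A_2A_3 = (-0.5, 1.5), r² = 74/4 = 18.5.
Centre = (-0.5, 1.5).

(-0.5, 1.5)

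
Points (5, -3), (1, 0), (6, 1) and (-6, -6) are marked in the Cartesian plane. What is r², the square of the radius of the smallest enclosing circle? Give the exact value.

A smallest enclosing disk is always determined by at most three of the input points on its boundary.
The farthest pair is (6, 1)–(-6, -6) with squared distance 193. The circle on this segment as diameter has centre (0, -2.5) and r² = 193/4 = 48.25.
Check (5, -3): distance² to centre = 25.25 ≤ 48.25, so it lies inside.
All remaining points lie in this disk, and no smaller disk contains both endpoints, so this is the minimum enclosing circle.

48.25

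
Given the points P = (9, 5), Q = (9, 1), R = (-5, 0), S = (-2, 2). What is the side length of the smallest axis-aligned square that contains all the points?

The bounding box has width 14 and height 5.
An axis-aligned square enclosing the set must have side ≥ max(width, height).
So the minimum side is max(14, 5) = 14.

14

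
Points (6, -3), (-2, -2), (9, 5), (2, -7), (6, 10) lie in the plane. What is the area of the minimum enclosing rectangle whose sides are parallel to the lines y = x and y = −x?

136.5

In coordinates u = x + y, v = x − y the rectangle is axis-aligned; the map (x,y)→(u,v) scales areas by 2.
u-values: 3, -4, 14, -5, 16; range = 16 − (-5) = 21.
v-values: 9, 0, 4, 9, -4; range = 9 − (-4) = 13.
Area = (21 × 13) / 2 = 136.5.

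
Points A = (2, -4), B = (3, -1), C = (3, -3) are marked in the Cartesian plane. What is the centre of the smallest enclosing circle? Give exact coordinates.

(2.5, -2.5)

Side lengths²: AB² = 10, AC² = 2, BC² = 4.
Since AB² = 10 ≥ 4 + 2 = 6, the angle opposite AB is not acute, so the smallest enclosing circle has AB as diameter.
Centre = midpoint of AB = (2.5, -2.5), r² = 10/4 = 2.5.
Centre = (2.5, -2.5).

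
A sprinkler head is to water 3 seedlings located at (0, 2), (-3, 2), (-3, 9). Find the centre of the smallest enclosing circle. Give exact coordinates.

Call the three points A, B, C in the order given.
Side lengths²: AB² = 9, AC² = 58, BC² = 49.
Since AC² = 58 ≥ 49 + 9 = 58, the angle opposite AC is not acute, so the smallest enclosing circle has AC as diameter.
Centre = midpoint of AC = (-1.5, 5.5), r² = 58/4 = 14.5.
Centre = (-1.5, 5.5).

(-1.5, 5.5)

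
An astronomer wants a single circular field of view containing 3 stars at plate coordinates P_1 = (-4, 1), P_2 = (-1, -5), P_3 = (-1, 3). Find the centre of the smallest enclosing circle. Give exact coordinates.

Side lengths²: P_1P_2² = 45, P_1P_3² = 13, P_2P_3² = 64.
Since P_2P_3² = 64 ≥ 45 + 13 = 58, the angle opposite P_2P_3 is not acute, so the smallest enclosing circle has P_2P_3 as diameter.
Centre = midpoint of P_2P_3 = (-1, -1), r² = 64/4 = 16.
Centre = (-1, -1).

(-1, -1)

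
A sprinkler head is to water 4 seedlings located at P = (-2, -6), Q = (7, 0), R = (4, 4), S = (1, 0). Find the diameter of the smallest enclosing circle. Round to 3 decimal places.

11.680

A smallest enclosing disk is always determined by at most three of the input points on its boundary.
The minimum enclosing circle is determined by three boundary points: P, Q, R.
Their circumcentre is (23/18, -7/6) with r² = 5525/162.
The farthest remaining point S is at distance² 233/162 ≤ 5525/162.
Diameter = 2r = 2√(5525/162) ≈ 11.680.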